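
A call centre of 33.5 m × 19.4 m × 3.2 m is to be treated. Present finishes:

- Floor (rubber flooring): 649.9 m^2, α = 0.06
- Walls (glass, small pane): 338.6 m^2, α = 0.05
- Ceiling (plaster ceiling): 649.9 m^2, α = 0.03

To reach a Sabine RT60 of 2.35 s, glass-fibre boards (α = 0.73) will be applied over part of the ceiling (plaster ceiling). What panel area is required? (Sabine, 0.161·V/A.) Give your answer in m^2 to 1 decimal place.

95.8

A₁ = Σ Sᵢαᵢ = 649.9×0.06 + 338.6×0.05 + 649.9×0.03 = 75.421 sabins.
V = 2079.68 m³. Target absorption A₂ = 0.161 × 2079.68 / 2.35 = 142.480 sabins.
ΔA needed = 142.480 − 75.421 = 67.059 sabins.
Each m^2 of panel replacing the ceiling (plaster ceiling) adds (0.73 − 0.03) = 0.70 sabins.
Area = ΔA/Δα = 67.059/0.70 = 95.8 m^2.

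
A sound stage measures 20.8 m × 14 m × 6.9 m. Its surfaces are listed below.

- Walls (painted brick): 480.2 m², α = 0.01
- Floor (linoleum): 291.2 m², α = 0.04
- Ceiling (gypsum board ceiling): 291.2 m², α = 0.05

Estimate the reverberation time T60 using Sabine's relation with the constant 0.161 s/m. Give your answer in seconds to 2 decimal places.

10.43 s

A = Σ Sᵢαᵢ = 480.2*0.01 + 291.2*0.04 + 291.2*0.05 = 31.010 sabins.
Room volume: 2009.28 m³.
Sabine: RT60 = 0.161 × 2009.28 / 31.010 = 10.43 s.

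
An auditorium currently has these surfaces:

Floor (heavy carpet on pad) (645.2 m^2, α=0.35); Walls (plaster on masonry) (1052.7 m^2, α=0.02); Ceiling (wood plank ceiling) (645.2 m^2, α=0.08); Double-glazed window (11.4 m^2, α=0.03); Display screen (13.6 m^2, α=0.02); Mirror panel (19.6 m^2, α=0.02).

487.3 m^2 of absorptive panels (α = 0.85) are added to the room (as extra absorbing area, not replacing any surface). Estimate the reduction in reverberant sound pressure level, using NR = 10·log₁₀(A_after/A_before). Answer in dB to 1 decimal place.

Summing Sᵢαᵢ: 225.820 + 21.054 + 51.616 + 0.342 + 0.272 + 0.392 → A_before = 299.496 sabins.
Added absorption = 487.3 × 0.85 = 414.205 sabins.
New total A_after = 713.701 sabins.
Reduction = 10 log₁₀(A_after/A_before) = 10 log₁₀(2.3830) = 3.8 dB.

3.8 dB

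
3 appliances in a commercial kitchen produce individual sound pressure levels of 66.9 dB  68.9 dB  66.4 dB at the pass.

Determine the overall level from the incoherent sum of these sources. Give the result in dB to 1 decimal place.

72.3 dB

Σ 10^(Lᵢ/10) = 1.703e+07.
L_total = 10·log₁₀(1.703e+07) = 72.3 dB.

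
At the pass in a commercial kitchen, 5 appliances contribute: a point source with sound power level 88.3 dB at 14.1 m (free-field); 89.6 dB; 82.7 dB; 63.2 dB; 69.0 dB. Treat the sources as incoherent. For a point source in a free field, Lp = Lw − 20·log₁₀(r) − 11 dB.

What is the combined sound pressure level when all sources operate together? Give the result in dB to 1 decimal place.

Source at 14.1 m: Lp = 88.3 − 20·log₁₀(14.1) − 11 = 54.3 dB.
Σ 10^(Lᵢ/10) = 1.109e+09.
Back to dB: 10·log₁₀ Σ = 90.4 dB.

90.4 dB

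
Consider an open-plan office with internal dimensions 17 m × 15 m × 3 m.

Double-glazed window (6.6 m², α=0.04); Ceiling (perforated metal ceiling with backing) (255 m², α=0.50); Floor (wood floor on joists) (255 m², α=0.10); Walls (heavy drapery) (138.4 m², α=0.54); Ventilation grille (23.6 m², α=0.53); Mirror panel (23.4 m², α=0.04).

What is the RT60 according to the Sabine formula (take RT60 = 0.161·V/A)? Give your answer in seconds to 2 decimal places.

0.51 sec

Equivalent absorption area: A = 6.6×0.04 + 255×0.50 + 255×0.10 + 138.4×0.54 + 23.6×0.53 + 23.4×0.04 = 241.444 m².
V = 17·15·3 = 765 m³.
T = 0.161 V/A = 0.161·765/241.444 = 0.51 s.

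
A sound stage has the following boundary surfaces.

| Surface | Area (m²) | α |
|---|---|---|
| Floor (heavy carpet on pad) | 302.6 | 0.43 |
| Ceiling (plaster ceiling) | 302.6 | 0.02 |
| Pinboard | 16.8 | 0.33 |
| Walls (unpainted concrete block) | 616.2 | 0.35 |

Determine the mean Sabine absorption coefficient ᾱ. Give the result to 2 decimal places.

0.29

Total surface area S = 1238.2 m².
A = 302.6*0.43 + 302.6*0.02 + 16.8*0.33 + 616.2*0.35 = 357.384 sabins.
ᾱ = 357.384 / 1238.2 = 0.29.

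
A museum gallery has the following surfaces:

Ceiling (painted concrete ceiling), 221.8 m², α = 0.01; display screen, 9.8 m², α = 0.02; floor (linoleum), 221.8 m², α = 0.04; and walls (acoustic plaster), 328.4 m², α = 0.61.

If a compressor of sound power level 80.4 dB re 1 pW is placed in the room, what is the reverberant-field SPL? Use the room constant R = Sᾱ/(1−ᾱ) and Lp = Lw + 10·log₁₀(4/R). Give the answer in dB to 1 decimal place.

A = 211.610 sabins; S = 781.8 m².
ᾱ = 211.610/781.8 = 0.2707; R = Sᾱ/(1−ᾱ) = 211.610/(1−0.2707) = 290.155 m².
Lp = Lw + 10 log₁₀(4/R) = 80.4 -18.61 = 61.8 dB.

61.8 dB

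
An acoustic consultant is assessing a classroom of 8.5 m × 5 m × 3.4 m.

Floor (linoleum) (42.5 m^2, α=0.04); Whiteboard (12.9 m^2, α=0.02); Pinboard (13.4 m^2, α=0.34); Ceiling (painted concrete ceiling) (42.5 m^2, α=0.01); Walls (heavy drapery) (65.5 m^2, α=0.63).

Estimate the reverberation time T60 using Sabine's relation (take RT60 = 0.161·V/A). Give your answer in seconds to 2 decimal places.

Total absorption A = 42.5·0.04 + 12.9·0.02 + 13.4·0.34 + 42.5·0.01 + 65.5·0.63
  = 1.700 + 0.258 + 4.556 + 0.425 + 41.265 = 48.204 m^2 sabins.
V = 8.5·5·3.4 = 144.5 m³.
T = 0.161 V/A = 0.161·144.5/48.204 = 0.48 s.

0.48 sec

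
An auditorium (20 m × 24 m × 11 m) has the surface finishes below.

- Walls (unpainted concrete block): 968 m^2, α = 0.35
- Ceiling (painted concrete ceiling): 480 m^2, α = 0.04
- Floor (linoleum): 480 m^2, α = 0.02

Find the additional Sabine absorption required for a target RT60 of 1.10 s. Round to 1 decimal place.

405.2 sabins

Total absorption A₁ = 968·0.35 + 480·0.04 + 480·0.02
  = 338.800 + 19.200 + 9.600 = 367.600 m^2 sabins.
For T = 1.10 s, need A₂ = 0.161·V/T = 0.161·5280/1.10 = 772.800 sabins.
Additional absorption ΔA = 772.800 − 367.600 = 405.2 sabins.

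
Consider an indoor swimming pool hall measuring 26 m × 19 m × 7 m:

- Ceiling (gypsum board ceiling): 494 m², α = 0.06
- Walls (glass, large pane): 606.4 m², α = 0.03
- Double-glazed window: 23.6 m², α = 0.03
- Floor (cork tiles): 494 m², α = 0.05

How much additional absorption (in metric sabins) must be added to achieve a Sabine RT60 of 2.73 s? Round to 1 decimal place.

130.7 sabins

Summing Sᵢαᵢ: 29.640 + 18.192 + 0.708 + 24.700 → A₁ = 73.240 sabins.
V = 3458 m³. Required absorption A₂ = 0.161 × 3458 / 2.73 = 203.933 sabins.
Additional absorption ΔA = 203.933 − 73.240 = 130.7 sabins.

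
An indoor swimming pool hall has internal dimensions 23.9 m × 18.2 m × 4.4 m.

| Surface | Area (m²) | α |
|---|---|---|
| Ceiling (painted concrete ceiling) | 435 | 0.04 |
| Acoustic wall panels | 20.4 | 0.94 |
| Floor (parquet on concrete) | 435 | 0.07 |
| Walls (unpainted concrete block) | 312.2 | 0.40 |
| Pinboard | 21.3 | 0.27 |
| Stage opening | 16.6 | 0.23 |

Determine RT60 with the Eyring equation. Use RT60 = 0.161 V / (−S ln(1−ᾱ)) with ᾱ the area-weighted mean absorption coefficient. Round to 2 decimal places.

S = Σ Sᵢ = 1240.5 m².
Σ(Sᵢαᵢ) = 435×0.04 + 20.4×0.94 + 435×0.07 + 312.2×0.40 + 21.3×0.27 + 16.6×0.23 = 201.475.
Mean coefficient ᾱ = A/S = 0.1624.
−S·ln(1−ᾱ) = −1240.5 × ln(1 − 0.1624) = 219.835.
V = 23.9 × 18.2 × 4.4 = 1913.912 m³.
RT60 = 0.161 × 1913.912 / 219.835 = 1.40 s.

1.40 s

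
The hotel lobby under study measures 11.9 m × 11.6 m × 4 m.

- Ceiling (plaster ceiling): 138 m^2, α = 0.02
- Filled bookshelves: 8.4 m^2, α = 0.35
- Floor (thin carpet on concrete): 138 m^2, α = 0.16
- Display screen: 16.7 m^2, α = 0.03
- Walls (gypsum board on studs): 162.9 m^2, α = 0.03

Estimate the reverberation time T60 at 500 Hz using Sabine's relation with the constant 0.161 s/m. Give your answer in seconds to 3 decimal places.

2.680 sec

A = Σ Sᵢαᵢ = 138·0.02 + 8.4·0.35 + 138·0.16 + 16.7·0.03 + 162.9·0.03 = 33.168 sabins.
V = 11.9·11.6·4 = 552.16 m³.
Sabine: RT60 = 0.161 × 552.16 / 33.168 = 2.680 s.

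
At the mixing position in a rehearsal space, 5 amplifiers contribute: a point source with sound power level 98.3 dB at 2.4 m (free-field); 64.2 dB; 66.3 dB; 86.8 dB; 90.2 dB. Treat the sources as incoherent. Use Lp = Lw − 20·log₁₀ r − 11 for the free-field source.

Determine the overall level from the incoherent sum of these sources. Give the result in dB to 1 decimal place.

92.1 dB

Source at 2.4 m: Lp = 98.3 − 20·log₁₀(2.4) − 11 = 79.7 dB.
Converting to relative power and adding: 10^(79.7/10) + 10^(64.2/10) + 10^(66.3/10) + 10^(86.8/10) + 10^(90.2/10) = 1.626e+09.
Combined level = 10 log₁₀(1.626e+09) = 92.1 dB.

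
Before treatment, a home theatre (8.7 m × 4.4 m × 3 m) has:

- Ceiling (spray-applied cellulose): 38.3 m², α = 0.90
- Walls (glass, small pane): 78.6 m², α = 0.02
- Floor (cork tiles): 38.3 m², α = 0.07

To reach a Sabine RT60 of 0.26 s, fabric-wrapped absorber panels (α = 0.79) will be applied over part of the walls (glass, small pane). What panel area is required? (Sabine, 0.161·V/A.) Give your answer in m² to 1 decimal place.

42.1

A₁ = Σ Sᵢαᵢ = 38.3·0.90 + 78.6·0.02 + 38.3·0.07 = 38.723 sabins.
Required A₂ = 0.161·114.84/0.26 = 71.112 sabins.
Absorption to add: 71.112 − 38.723 = 32.389 sabins.
Net gain per m²: Δα = 0.79 − 0.02 = 0.77.
Area = ΔA/Δα = 32.389/0.77 = 42.1 m².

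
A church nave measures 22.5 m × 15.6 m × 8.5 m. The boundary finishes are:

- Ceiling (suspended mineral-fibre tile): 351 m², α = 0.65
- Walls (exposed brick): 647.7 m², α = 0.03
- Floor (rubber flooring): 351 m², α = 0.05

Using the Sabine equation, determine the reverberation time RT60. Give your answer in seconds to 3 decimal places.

Total absorption A = 351·0.65 + 647.7·0.03 + 351·0.05
  = 228.150 + 19.431 + 17.550 = 265.131 m² sabins.
V = 22.5·15.6·8.5 = 2983.5 m³.
T = 0.161 V/A = 0.161·2983.5/265.131 = 1.812 s.

1.812 seconds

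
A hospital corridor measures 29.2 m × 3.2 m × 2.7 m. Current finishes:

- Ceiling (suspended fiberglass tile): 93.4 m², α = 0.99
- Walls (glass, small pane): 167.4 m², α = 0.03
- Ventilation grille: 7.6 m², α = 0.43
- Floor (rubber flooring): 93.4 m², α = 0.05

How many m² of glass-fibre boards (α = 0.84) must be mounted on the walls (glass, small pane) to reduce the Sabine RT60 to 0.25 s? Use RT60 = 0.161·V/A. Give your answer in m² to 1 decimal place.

70.4

Summing Sᵢαᵢ: 92.466 + 5.022 + 3.268 + 4.670 → A₁ = 105.426 sabins.
Required A₂ = 0.161·252.288/0.25 = 162.473 sabins.
ΔA needed = 162.473 − 105.426 = 57.047 sabins.
Each m² of panel replacing the walls (glass, small pane) adds (0.84 − 0.03) = 0.81 sabins.
Area = ΔA/Δα = 57.047/0.81 = 70.4 m².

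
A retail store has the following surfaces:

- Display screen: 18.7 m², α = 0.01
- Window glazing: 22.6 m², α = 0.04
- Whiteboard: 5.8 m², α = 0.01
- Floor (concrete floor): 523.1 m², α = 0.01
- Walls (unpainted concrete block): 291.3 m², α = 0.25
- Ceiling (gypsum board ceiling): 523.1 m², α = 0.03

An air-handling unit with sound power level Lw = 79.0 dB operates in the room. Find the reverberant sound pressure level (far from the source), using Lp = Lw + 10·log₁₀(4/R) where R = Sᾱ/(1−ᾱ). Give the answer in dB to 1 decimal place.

64.9 dB

Σ(Sᵢαᵢ) = 18.7×0.01 + 22.6×0.04 + 5.8×0.01 + 523.1×0.01 + 291.3×0.25 + 523.1×0.03 = 94.898; total area S = 1384.6 m².
ᾱ = 94.898/1384.6 = 0.0685; R = Sᾱ/(1−ᾱ) = 94.898/(1−0.0685) = 101.877 m².
Lp = 79.0 + 10·log₁₀(4/101.877) = 79.0 + (-14.06) = 64.9 dB.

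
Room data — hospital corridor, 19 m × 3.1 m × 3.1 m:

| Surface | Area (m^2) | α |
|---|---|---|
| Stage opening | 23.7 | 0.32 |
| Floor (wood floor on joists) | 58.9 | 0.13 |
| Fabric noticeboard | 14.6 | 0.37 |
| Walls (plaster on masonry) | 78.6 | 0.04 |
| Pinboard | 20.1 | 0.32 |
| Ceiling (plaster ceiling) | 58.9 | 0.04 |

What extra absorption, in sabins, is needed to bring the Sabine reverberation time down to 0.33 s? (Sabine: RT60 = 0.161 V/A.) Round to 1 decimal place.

56.5 sabins

Total absorption A₁ = 23.7×0.32 + 58.9×0.13 + 14.6×0.37 + 78.6×0.04 + 20.1×0.32 + 58.9×0.04
  = 7.584 + 7.657 + 5.402 + 3.144 + 6.432 + 2.356 = 32.575 m^2 sabins.
For T = 0.33 s, need A₂ = 0.161·V/T = 0.161·182.59/0.33 = 89.082 sabins.
ΔA = A₂ − A₁ = 89.082 − 32.575 = 56.5 sabins.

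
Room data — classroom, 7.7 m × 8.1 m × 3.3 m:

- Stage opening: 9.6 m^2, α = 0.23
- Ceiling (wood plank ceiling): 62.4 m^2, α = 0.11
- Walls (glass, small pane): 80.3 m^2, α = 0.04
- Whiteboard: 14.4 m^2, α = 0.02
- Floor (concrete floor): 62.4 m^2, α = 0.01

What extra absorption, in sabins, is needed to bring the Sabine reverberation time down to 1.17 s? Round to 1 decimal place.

15.1 sabins

Equivalent absorption area: A₁ = 9.6*0.23 + 62.4*0.11 + 80.3*0.04 + 14.4*0.02 + 62.4*0.01 = 13.196 m^2.
V = 205.821 m³. Required absorption A₂ = 0.161 × 205.821 / 1.17 = 28.322 sabins.
Additional absorption ΔA = 28.322 − 13.196 = 15.1 sabins.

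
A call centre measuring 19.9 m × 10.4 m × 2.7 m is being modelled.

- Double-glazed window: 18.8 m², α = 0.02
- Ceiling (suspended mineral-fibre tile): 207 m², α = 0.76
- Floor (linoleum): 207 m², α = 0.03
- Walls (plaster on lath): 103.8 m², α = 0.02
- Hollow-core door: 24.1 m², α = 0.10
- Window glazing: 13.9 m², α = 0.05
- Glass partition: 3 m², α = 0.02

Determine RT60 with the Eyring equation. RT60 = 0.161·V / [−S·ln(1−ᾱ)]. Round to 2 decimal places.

Total surface area S = 18.8 + 207 + 207 + 103.8 + 24.1 + 13.9 + 3 = 577.6 m².
Σ(Sᵢαᵢ) = 18.8×0.02 + 207×0.76 + 207×0.03 + 103.8×0.02 + 24.1×0.10 + 13.9×0.05 + 3×0.02 = 169.147.
ᾱ = 169.147 / 577.6 = 0.2928.
−S·ln(1−ᾱ) = −577.6 × ln(1 − 0.2928) = 200.105.
V = 19.9 × 10.4 × 2.7 = 558.792 m³.
RT60 = 0.161 × 558.792 / 200.105 = 0.45 s.

0.45 s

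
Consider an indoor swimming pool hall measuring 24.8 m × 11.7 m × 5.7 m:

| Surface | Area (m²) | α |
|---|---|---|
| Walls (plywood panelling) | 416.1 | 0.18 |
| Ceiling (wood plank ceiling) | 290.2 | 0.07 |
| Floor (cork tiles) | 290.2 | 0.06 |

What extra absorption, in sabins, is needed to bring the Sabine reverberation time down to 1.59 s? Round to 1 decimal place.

54.8 sabins

Summing Sᵢαᵢ: 74.898 + 20.314 + 17.412 → A₁ = 112.624 sabins.
Target A₂ = 0.161·1653.912/1.59 = 167.472 sabins (V = 1653.912 m³).
Additional absorption ΔA = 167.472 − 112.624 = 54.8 sabins.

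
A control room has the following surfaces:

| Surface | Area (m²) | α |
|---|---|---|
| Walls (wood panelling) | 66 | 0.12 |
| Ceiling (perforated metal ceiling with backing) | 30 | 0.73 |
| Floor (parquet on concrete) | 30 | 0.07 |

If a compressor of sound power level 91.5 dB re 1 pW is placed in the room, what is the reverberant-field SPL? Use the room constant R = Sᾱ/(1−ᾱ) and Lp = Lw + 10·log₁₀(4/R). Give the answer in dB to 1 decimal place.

81.2 dB

Σ(Sᵢαᵢ) = 66·0.12 + 30·0.73 + 30·0.07 = 31.920; total area S = 126.0 m².
ᾱ = 0.2533, so room constant R = A/(1−ᾱ) = 42.748 m².
Lp = Lw + 10 log₁₀(4/R) = 91.5 -10.29 = 81.2 dB.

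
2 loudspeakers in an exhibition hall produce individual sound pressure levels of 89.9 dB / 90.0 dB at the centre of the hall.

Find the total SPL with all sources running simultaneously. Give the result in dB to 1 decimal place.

Converting to relative power and adding: 10^(89.9/10) + 10^(90.0/10) = 1.977e+09.
L_total = 10·log₁₀(1.977e+09) = 93.0 dB.

93.0 dB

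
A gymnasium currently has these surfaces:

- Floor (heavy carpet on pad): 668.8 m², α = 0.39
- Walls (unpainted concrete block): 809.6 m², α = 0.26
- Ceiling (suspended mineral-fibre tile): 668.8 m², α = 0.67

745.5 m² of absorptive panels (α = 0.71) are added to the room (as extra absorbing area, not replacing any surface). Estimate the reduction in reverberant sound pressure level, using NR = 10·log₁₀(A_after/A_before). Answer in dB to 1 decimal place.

Summing Sᵢαᵢ: 260.832 + 210.496 + 448.096 → A_before = 919.424 sabins.
Treatment contributes 745.5·0.71 = 529.305 sabins.
New total A_after = 1448.729 sabins.
Reduction = 10 log₁₀(A_after/A_before) = 10 log₁₀(1.5757) = 2.0 dB.

2.0 dB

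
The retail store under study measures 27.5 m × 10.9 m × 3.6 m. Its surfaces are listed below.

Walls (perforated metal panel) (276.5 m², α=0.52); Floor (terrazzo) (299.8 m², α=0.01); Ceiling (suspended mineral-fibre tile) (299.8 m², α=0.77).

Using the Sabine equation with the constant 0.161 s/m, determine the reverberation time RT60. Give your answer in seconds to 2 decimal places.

0.46 s

A = Σ Sᵢαᵢ = 276.5·0.52 + 299.8·0.01 + 299.8·0.77 = 377.624 sabins.
Room volume: 1079.1 m³.
RT60 = 0.161 · V / A = 0.161 × 1079.1 / 377.624 = 0.46 s.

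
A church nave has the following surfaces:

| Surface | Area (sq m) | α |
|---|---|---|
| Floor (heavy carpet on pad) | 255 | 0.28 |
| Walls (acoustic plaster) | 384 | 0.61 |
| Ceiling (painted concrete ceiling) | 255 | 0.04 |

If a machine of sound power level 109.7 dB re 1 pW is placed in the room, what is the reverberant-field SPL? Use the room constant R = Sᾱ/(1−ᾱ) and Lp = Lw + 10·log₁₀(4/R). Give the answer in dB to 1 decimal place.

Σ(Sᵢαᵢ) = 255×0.28 + 384×0.61 + 255×0.04 = 315.840; total area S = 894.0 sq m.
ᾱ = 0.3533, so room constant R = A/(1−ᾱ) = 488.387 sq m.
Lp = Lw + 10 log₁₀(4/R) = 109.7 -20.87 = 88.8 dB.

88.8 dB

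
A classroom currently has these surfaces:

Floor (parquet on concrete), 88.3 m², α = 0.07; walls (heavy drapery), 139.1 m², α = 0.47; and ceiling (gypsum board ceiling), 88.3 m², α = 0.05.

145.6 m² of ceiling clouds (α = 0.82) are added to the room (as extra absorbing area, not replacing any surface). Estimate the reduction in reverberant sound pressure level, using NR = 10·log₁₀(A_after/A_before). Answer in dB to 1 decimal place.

4.1 dB

Total absorption A_before = 88.3·0.07 + 139.1·0.47 + 88.3·0.05
  = 6.181 + 65.377 + 4.415 = 75.973 m² sabins.
Treatment contributes 145.6·0.82 = 119.392 sabins.
A_after = 75.973 + 119.392 = 195.365 sabins.
Reduction = 10 log₁₀(A_after/A_before) = 10 log₁₀(2.5715) = 4.1 dB.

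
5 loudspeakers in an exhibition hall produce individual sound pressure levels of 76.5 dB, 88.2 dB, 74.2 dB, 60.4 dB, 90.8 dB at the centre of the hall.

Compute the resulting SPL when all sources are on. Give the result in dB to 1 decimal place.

Σ 10^(Lᵢ/10) = 1.935e+09.
Combined level = 10 log₁₀(1.935e+09) = 92.9 dB.

92.9 dB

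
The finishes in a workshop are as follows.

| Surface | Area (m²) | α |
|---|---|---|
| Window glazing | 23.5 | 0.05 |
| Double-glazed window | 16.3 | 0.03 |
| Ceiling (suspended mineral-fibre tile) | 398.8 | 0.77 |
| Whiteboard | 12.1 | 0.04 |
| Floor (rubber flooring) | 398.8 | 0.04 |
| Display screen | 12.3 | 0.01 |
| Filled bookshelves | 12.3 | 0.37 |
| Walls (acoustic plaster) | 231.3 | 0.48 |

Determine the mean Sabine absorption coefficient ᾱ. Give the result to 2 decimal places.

Total surface area S = 1105.4 m².
A = 23.5×0.05 + 16.3×0.03 + 398.8×0.77 + 12.1×0.04 + 398.8×0.04 + 12.3×0.01 + 12.3×0.37 + 231.3×0.48 = 440.874 sabins.
ᾱ = A/S = 0.40.

0.40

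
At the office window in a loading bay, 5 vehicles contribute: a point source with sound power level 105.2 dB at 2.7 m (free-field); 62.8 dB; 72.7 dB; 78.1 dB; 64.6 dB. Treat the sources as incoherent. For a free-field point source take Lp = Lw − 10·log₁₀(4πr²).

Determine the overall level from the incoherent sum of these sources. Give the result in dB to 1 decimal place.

Source at 2.7 m: Lp = 105.2 − 10·log₁₀(4π·2.7²) = 105.2 − 10·log₁₀(91.609) = 85.6 dB.
Converting to relative power and adding: 10^(85.6/10) + 10^(62.8/10) + 10^(72.7/10) + 10^(78.1/10) + 10^(64.6/10) = 4.511e+08.
L_total = 10·log₁₀(4.511e+08) = 86.5 dB.

86.5 dB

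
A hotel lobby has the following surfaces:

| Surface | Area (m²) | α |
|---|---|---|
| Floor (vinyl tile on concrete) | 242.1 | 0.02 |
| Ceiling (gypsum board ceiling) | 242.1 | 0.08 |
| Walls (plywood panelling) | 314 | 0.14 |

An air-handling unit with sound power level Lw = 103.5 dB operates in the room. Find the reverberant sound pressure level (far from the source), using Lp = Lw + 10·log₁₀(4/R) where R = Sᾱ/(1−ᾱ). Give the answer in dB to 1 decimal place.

Σ(Sᵢαᵢ) = 242.1×0.02 + 242.1×0.08 + 314×0.14 = 68.170; total area S = 798.2 m².
ᾱ = 68.170/798.2 = 0.0854; R = Sᾱ/(1−ᾱ) = 68.170/(1−0.0854) = 74.535 m².
Lp = Lw + 10 log₁₀(4/R) = 103.5 -12.70 = 90.8 dB.

90.8 dB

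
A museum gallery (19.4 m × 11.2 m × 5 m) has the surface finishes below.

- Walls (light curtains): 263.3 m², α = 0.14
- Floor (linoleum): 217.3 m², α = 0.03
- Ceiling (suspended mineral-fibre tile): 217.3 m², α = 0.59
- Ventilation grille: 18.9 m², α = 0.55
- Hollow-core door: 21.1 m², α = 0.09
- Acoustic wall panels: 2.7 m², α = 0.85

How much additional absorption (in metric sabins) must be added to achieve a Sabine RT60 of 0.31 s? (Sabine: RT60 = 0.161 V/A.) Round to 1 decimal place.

378.1 sabins

Total absorption A₁ = 263.3×0.14 + 217.3×0.03 + 217.3×0.59 + 18.9×0.55 + 21.1×0.09 + 2.7×0.85
  = 36.862 + 6.519 + 128.207 + 10.395 + 1.899 + 2.295 = 186.177 m² sabins.
Target A₂ = 0.161·1086.4/0.31 = 564.227 sabins (V = 1086.4 m³).
Additional absorption ΔA = 564.227 − 186.177 = 378.1 sabins.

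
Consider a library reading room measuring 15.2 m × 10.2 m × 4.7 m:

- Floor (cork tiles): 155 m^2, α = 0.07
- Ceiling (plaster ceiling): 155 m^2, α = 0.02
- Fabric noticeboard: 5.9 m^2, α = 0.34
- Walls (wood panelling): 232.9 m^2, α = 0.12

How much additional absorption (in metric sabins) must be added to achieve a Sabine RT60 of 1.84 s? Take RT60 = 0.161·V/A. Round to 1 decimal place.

19.9 sabins

A₁ = Σ Sᵢαᵢ = 155·0.07 + 155·0.02 + 5.9·0.34 + 232.9·0.12 = 43.904 sabins.
For T = 1.84 s, need A₂ = 0.161·V/T = 0.161·728.688/1.84 = 63.760 sabins.
Shortfall: 63.760 − 43.904 = 19.9 sabins.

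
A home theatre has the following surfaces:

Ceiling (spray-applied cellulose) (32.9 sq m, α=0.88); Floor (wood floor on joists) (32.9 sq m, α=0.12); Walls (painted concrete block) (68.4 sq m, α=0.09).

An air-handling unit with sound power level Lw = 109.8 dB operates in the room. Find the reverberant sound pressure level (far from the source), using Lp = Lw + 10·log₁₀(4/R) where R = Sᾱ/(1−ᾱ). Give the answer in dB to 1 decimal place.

Σ(Sᵢαᵢ) = 32.9×0.88 + 32.9×0.12 + 68.4×0.09 = 39.056; total area S = 134.2 sq m.
ᾱ = 39.056/134.2 = 0.2910; R = Sᾱ/(1−ᾱ) = 39.056/(1−0.2910) = 55.086 sq m.
Lp = 109.8 + 10·log₁₀(4/55.086) = 109.8 + (-11.39) = 98.4 dB.

98.4 dB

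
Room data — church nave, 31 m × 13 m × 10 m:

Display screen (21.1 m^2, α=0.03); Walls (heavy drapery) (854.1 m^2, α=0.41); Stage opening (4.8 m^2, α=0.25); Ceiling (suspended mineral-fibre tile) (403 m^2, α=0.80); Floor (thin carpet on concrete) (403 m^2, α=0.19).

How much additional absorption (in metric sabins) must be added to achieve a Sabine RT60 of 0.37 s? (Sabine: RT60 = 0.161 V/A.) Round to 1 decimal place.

Equivalent absorption area: A₁ = 21.1×0.03 + 854.1×0.41 + 4.8×0.25 + 403×0.80 + 403×0.19 = 750.984 m^2.
V = 4030 m³. Required absorption A₂ = 0.161 × 4030 / 0.37 = 1753.595 sabins.
Additional absorption ΔA = 1753.595 − 750.984 = 1002.6 sabins.

1002.6 sabins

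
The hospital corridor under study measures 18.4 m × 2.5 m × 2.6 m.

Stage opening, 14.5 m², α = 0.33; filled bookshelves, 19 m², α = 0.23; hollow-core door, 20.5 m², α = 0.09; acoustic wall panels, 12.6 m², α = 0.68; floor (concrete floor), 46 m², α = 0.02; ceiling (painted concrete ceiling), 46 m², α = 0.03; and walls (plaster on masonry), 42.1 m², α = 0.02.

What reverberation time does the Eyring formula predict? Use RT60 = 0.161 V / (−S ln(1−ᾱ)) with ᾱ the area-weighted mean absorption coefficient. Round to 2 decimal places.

S = Σ Sᵢ = 200.7 m².
Σ(Sᵢαᵢ) = 14.5·0.33 + 19·0.23 + 20.5·0.09 + 12.6·0.68 + 46·0.02 + 46·0.03 + 42.1·0.02 = 22.710.
ᾱ = 22.710 / 200.7 = 0.1132.
Eyring denominator: −S ln(1−ᾱ) = 24.111.
V = 18.4 × 2.5 × 2.6 = 119.6 m³.
RT60 = 0.161 × 119.6 / 24.111 = 0.80 s.

0.80 seconds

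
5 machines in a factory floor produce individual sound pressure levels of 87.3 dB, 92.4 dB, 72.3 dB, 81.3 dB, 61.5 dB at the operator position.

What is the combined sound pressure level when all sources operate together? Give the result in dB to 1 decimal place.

93.9 dB

Σ 10^(Lᵢ/10) = 2.428e+09.
L_total = 10·log₁₀(2.428e+09) = 93.9 dB.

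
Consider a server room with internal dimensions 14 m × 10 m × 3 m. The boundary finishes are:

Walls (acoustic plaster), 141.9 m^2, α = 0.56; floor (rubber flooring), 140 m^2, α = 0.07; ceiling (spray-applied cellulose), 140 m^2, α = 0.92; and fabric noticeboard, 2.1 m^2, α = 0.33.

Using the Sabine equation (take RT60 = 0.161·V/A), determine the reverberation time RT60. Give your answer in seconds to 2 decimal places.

Equivalent absorption area: A = 141.9*0.56 + 140*0.07 + 140*0.92 + 2.1*0.33 = 218.757 m^2.
Volume V = 14 × 10 × 3 = 420 m³.
Sabine: RT60 = 0.161 × 420 / 218.757 = 0.31 s.

0.31 s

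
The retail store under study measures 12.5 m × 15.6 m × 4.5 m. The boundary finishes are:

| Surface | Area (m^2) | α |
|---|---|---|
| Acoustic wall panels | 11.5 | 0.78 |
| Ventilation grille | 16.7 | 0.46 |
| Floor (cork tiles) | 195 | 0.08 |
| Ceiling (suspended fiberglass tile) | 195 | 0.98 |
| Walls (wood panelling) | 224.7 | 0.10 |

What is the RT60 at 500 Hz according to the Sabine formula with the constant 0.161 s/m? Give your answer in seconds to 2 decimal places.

0.57 s

Equivalent absorption area: A = 11.5*0.78 + 16.7*0.46 + 195*0.08 + 195*0.98 + 224.7*0.10 = 245.822 m^2.
V = 12.5·15.6·4.5 = 877.5 m³.
T = 0.161 V/A = 0.161·877.5/245.822 = 0.57 s.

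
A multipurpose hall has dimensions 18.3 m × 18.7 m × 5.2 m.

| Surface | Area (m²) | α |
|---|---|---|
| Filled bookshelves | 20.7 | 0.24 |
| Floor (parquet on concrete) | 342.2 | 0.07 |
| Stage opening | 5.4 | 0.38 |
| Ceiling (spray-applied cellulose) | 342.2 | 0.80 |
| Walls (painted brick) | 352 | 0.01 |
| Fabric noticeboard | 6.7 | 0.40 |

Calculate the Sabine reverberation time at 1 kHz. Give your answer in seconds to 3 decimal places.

Total absorption A = 20.7*0.24 + 342.2*0.07 + 5.4*0.38 + 342.2*0.80 + 352*0.01 + 6.7*0.40
  = 4.968 + 23.954 + 2.052 + 273.760 + 3.520 + 2.680 = 310.934 m² sabins.
Room volume: 1779.492 m³.
RT60 = 0.161 · V / A = 0.161 × 1779.492 / 310.934 = 0.921 s.

0.921 seconds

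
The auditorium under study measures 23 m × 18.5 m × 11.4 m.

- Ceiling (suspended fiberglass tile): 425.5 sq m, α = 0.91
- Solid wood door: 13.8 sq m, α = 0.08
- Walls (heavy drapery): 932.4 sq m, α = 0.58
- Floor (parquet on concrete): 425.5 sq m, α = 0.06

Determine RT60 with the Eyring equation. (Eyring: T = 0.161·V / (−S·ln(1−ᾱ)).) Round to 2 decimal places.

S = Σ Sᵢ = 1797.2 sq m.
Absorption A = 425.5×0.91 + 13.8×0.08 + 932.4×0.58 + 425.5×0.06 = 954.631 sabins.
Mean coefficient ᾱ = A/S = 0.5312.
Eyring denominator: −S ln(1−ᾱ) = 1361.521.
V = 23 × 18.5 × 11.4 = 4850.7 m³.
RT60 = 0.161 × 4850.7 / 1361.521 = 0.57 s.

0.57 s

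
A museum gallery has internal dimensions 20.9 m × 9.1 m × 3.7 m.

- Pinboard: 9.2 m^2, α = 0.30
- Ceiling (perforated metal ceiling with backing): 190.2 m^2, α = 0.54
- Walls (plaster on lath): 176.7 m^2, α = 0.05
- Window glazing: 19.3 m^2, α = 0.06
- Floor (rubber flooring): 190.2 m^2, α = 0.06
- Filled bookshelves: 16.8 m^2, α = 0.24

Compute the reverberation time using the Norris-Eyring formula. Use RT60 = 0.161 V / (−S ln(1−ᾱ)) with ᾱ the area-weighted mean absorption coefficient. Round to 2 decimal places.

S = Σ Sᵢ = 602.4 m^2.
Absorption A = 9.2×0.30 + 190.2×0.54 + 176.7×0.05 + 19.3×0.06 + 190.2×0.06 + 16.8×0.24 = 130.905 sabins.
Mean coefficient ᾱ = A/S = 0.2173.
−S·ln(1−ᾱ) = −602.4 × ln(1 − 0.2173) = 147.591.
V = 20.9 × 9.1 × 3.7 = 703.703 m³.
RT60 = 0.161 × 703.703 / 147.591 = 0.77 s.

0.77 s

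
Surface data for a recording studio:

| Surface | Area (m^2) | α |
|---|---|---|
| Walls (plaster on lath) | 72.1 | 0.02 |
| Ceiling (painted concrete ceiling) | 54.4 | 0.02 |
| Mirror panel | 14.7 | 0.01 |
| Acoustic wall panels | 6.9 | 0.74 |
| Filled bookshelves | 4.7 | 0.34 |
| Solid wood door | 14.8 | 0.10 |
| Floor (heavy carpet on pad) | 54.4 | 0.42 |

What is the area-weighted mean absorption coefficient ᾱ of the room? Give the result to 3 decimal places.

S = Σ Sᵢ = 72.1 + 54.4 + 14.7 + 6.9 + 4.7 + 14.8 + 54.4 = 222.0 m^2.
Σ(Sᵢαᵢ) = 72.1×0.02 + 54.4×0.02 + 14.7×0.01 + 6.9×0.74 + 4.7×0.34 + 14.8×0.10 + 54.4×0.42 = 33.709.
ᾱ = A/S = 0.152.

0.152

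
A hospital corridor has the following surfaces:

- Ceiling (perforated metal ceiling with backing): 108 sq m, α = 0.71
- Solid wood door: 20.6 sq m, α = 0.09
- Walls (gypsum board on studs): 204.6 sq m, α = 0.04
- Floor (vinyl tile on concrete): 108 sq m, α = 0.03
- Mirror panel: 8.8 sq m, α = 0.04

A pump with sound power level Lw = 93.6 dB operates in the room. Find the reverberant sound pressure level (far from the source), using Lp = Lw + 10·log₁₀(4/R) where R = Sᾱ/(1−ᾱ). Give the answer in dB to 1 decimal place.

79.1 dB

Σ(Sᵢαᵢ) = 108·0.71 + 20.6·0.09 + 204.6·0.04 + 108·0.03 + 8.8·0.04 = 90.310; total area S = 450.0 sq m.
ᾱ = 90.310/450.0 = 0.2007; R = Sᾱ/(1−ᾱ) = 90.310/(1−0.2007) = 112.986 sq m.
Lp = 93.6 + 10·log₁₀(4/112.986) = 93.6 + (-14.51) = 79.1 dB.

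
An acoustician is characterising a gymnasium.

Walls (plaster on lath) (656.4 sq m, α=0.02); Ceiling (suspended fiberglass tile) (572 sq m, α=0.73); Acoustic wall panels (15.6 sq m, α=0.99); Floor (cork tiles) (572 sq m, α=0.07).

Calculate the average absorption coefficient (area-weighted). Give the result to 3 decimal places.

S = Σ Sᵢ = 656.4 + 572 + 15.6 + 572 = 1816.0 sq m.
Σ(Sᵢαᵢ) = 656.4·0.02 + 572·0.73 + 15.6·0.99 + 572·0.07 = 486.172.
ᾱ = 486.172 / 1816.0 = 0.268.

0.268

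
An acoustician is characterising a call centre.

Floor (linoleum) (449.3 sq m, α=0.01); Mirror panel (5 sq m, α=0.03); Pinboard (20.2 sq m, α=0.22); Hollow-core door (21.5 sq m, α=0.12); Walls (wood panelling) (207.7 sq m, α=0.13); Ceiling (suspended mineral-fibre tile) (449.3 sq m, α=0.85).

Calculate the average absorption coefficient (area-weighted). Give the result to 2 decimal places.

S = Σ Sᵢ = 449.3 + 5 + 20.2 + 21.5 + 207.7 + 449.3 = 1153.0 sq m.
Σ(Sᵢαᵢ) = 449.3*0.01 + 5*0.03 + 20.2*0.22 + 21.5*0.12 + 207.7*0.13 + 449.3*0.85 = 420.573.
ᾱ = 420.573 / 1153.0 = 0.36.

0.36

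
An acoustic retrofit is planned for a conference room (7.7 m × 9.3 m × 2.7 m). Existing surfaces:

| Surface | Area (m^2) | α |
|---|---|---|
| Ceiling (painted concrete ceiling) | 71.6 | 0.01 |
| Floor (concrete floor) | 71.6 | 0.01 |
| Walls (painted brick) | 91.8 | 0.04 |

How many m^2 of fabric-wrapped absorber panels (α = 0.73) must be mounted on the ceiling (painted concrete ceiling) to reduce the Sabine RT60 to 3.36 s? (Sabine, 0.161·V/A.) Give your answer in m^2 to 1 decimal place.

5.8

Total absorption A₁ = 71.6·0.01 + 71.6·0.01 + 91.8·0.04
  = 0.716 + 0.716 + 3.672 = 5.104 m^2 sabins.
Required A₂ = 0.161·193.347/3.36 = 9.265 sabins.
ΔA needed = 9.265 − 5.104 = 4.161 sabins.
Each m^2 of panel replacing the ceiling (painted concrete ceiling) adds (0.73 − 0.01) = 0.72 sabins.
Panel area = 4.161 / 0.72 = 5.8 m^2.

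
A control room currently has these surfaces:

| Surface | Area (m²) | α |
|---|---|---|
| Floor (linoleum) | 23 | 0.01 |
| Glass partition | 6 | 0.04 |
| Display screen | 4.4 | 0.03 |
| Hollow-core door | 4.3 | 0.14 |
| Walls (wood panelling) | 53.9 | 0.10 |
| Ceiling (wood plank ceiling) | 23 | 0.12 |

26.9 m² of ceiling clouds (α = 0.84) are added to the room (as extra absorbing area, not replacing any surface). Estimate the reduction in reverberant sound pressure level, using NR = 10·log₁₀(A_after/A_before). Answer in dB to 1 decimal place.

Total absorption A_before = 23*0.01 + 6*0.04 + 4.4*0.03 + 4.3*0.14 + 53.9*0.10 + 23*0.12
  = 0.230 + 0.240 + 0.132 + 0.602 + 5.390 + 2.760 = 9.354 m² sabins.
Added absorption = 26.9 × 0.84 = 22.596 sabins.
A_after = 9.354 + 22.596 = 31.950 sabins.
NR = 10·log₁₀(31.950/9.354) = 5.3 dB.

5.3 dB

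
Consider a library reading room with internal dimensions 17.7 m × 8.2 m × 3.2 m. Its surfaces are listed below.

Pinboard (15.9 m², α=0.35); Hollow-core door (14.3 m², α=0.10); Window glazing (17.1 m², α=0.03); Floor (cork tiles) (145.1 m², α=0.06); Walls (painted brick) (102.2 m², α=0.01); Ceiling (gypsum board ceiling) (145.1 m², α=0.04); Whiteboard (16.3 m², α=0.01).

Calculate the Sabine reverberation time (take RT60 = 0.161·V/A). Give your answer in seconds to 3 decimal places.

3.223 sec

A = Σ Sᵢαᵢ = 15.9*0.35 + 14.3*0.10 + 17.1*0.03 + 145.1*0.06 + 102.2*0.01 + 145.1*0.04 + 16.3*0.01 = 23.203 sabins.
Volume V = 17.7 × 8.2 × 3.2 = 464.448 m³.
RT60 = 0.161 · V / A = 0.161 × 464.448 / 23.203 = 3.223 s.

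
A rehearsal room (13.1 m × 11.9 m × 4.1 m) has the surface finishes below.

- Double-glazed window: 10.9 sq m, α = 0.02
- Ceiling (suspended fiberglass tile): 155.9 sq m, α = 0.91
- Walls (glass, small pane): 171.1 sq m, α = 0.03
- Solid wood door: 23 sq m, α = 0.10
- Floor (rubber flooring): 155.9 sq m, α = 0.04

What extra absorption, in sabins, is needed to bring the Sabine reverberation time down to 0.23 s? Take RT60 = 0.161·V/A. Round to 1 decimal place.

291.6 sabins

A₁ = Σ Sᵢαᵢ = 10.9·0.02 + 155.9·0.91 + 171.1·0.03 + 23·0.10 + 155.9·0.04 = 155.756 sabins.
For T = 0.23 s, need A₂ = 0.161·V/T = 0.161·639.149/0.23 = 447.404 sabins.
ΔA = A₂ − A₁ = 447.404 − 155.756 = 291.6 sabins.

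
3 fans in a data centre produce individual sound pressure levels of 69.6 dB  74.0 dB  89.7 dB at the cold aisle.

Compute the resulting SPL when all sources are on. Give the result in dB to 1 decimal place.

89.9 dB

Sum in the linear (power) domain: Σ 10^(Lᵢ/10) = 10^(69.6/10) + 10^(74.0/10) + 10^(89.7/10) = 9.675e+08.
L_total = 10·log₁₀(9.675e+08) = 89.9 dB.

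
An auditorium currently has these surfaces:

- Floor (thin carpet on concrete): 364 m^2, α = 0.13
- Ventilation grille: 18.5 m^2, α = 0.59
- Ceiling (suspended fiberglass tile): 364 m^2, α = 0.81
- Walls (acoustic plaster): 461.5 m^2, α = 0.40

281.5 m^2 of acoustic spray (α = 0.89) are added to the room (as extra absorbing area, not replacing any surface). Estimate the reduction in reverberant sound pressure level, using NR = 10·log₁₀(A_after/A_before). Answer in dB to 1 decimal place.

Equivalent absorption area: A_before = 364·0.13 + 18.5·0.59 + 364·0.81 + 461.5·0.40 = 537.675 m^2.
Added absorption = 281.5 × 0.89 = 250.535 sabins.
New total A_after = 788.210 sabins.
Reduction = 10 log₁₀(A_after/A_before) = 10 log₁₀(1.4660) = 1.7 dB.

1.7 dB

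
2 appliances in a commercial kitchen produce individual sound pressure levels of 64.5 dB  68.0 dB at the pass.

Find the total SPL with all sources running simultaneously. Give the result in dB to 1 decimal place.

69.6 dB

Converting to relative power and adding: 10^(64.5/10) + 10^(68.0/10) = 9.128e+06.
Back to dB: 10·log₁₀ Σ = 69.6 dB.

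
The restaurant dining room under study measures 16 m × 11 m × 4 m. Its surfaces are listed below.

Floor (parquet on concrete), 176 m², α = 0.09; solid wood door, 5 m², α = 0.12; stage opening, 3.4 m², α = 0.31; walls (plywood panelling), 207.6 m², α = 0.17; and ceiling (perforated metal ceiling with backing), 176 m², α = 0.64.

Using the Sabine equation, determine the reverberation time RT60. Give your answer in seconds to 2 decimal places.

0.69 s

Equivalent absorption area: A = 176·0.09 + 5·0.12 + 3.4·0.31 + 207.6·0.17 + 176·0.64 = 165.426 m².
Volume V = 16 × 11 × 4 = 704 m³.
Sabine: RT60 = 0.161 × 704 / 165.426 = 0.69 s.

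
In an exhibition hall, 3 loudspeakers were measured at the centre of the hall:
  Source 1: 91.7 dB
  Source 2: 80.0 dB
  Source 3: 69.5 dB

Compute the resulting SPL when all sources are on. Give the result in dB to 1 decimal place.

Converting to relative power and adding: 10^(91.7/10) + 10^(80.0/10) + 10^(69.5/10) = 1.588e+09.
L_total = 10·log₁₀(1.588e+09) = 92.0 dB.

92.0 dB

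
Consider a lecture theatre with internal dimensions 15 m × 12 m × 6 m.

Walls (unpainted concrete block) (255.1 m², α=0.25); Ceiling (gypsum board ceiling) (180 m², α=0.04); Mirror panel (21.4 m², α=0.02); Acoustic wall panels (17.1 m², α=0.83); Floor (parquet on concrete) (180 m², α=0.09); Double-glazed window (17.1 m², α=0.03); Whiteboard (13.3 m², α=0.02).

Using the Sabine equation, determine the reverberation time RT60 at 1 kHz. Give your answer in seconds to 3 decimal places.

Total absorption A = 255.1×0.25 + 180×0.04 + 21.4×0.02 + 17.1×0.83 + 180×0.09 + 17.1×0.03 + 13.3×0.02
  = 63.775 + 7.200 + 0.428 + 14.193 + 16.200 + 0.513 + 0.266 = 102.575 m² sabins.
Room volume: 1080 m³.
Sabine: RT60 = 0.161 × 1080 / 102.575 = 1.695 s.

1.695 sec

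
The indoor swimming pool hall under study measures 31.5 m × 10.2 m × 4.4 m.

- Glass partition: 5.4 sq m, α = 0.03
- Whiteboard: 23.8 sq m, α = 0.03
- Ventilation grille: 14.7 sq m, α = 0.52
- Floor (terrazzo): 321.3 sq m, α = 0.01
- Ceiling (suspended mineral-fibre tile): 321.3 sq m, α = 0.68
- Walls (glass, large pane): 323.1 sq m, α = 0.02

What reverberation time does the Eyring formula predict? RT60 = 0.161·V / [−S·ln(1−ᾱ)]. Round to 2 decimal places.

0.84 s

S = Σ Sᵢ = 1009.6 sq m.
Σ(Sᵢαᵢ) = 5.4·0.03 + 23.8·0.03 + 14.7·0.52 + 321.3·0.01 + 321.3·0.68 + 323.1·0.02 = 236.679.
ᾱ = 236.679 / 1009.6 = 0.2344.
−S·ln(1−ᾱ) = −1009.6 × ln(1 − 0.2344) = 269.660.
V = 31.5 × 10.2 × 4.4 = 1413.72 m³.
T = 0.161·V/[−S·ln(1−ᾱ)] = 0.161·1413.72/269.660 = 0.84 s.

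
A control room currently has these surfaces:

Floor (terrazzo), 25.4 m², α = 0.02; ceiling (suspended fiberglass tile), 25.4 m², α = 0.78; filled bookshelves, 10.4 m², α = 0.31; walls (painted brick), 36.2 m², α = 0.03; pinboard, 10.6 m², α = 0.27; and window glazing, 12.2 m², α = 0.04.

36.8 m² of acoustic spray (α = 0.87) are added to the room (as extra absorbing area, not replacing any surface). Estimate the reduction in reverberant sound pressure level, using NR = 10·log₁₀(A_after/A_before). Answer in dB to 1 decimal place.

Summing Sᵢαᵢ: 0.508 + 19.812 + 3.224 + 1.086 + 2.862 + 0.488 → A_before = 27.980 sabins.
Added absorption = 36.8 × 0.87 = 32.016 sabins.
New total A_after = 59.996 sabins.
Reduction = 10 log₁₀(A_after/A_before) = 10 log₁₀(2.1442) = 3.3 dB.

3.3 dB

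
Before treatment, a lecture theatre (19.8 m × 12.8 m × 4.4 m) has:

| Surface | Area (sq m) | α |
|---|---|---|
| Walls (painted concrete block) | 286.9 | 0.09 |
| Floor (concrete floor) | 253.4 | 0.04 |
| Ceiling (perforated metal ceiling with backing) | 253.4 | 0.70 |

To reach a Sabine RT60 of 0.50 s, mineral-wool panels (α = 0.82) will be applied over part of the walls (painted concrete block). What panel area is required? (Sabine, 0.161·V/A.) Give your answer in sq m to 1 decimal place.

199.6

A₁ = Σ Sᵢαᵢ = 286.9*0.09 + 253.4*0.04 + 253.4*0.70 = 213.337 sabins.
Required A₂ = 0.161·1115.136/0.50 = 359.074 sabins.
ΔA needed = 359.074 − 213.337 = 145.737 sabins.
Net gain per sq m: Δα = 0.82 − 0.09 = 0.73.
Panel area = 145.737 / 0.73 = 199.6 sq m.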